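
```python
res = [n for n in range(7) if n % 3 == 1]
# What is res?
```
Trace:
  n=0
  n=1
  n=2
  n=3
  n=4
  n=5
  n=6
  res=[1, 4]

Final answer: [1, 4]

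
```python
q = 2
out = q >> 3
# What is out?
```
Trace:
  q=2
  q=2, out=0

Final answer: 0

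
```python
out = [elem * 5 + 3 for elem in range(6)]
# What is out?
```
Trace:
  elem=0
  elem=1
  elem=2
  elem=3
  elem=4
  elem=5
  out=[3, 8, 13, 18, 23, 28]

Final answer: [3, 8, 13, 18, 23, 28]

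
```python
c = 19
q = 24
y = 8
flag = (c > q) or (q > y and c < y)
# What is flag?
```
Trace:
  c=19
  c=19, q=24
  c=19, q=24, y=8
  c=19, q=24, y=8, flag=False

Final answer: False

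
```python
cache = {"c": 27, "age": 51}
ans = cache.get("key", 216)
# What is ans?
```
Trace:
  cache={'c': 27, 'age': 51}
  cache={'c': 27, 'age': 51}, ans=216

Final answer: 216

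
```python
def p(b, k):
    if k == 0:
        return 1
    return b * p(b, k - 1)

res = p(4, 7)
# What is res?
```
Call trace:
p(b=4, k=7)
  p(b=4, k=6)
    p(b=4, k=5)
      p(b=4, k=4)
        p(b=4, k=3)
          p(b=4, k=2)
            p(b=4, k=1)
              p(b=4, k=0)
              -> return 1
            -> return 4
          -> return 16
        -> return 64
      -> return 256
    -> return 1024
  -> return 4096
-> return 16384

Final answer: 16384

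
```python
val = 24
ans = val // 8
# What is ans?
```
Trace:
  val=24
  val=24, ans=3

Final answer: 3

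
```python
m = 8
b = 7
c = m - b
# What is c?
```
Trace:
  m=8
  m=8, b=7
  m=8, b=7, c=1

Final answer: 1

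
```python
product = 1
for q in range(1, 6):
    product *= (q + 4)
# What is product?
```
Trace:
  product=1
  product=5, q=1
  product=30, q=2
  product=210, q=3
  product=1680, q=4
  product=15120, q=5

Final answer: 15120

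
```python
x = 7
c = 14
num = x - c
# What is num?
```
Trace:
  x=7
  x=7, c=14
  x=7, c=14, num=-7

Final answer: -7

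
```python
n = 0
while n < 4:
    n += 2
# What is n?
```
Trace:
  n=0
  n=2
  n=4

Final answer: 4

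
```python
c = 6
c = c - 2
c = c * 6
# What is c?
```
Trace:
  c=6
  c=4
  c=24

Final answer: 24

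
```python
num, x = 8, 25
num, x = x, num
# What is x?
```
Trace:
  num=8, x=25
  num=25, x=8

Final answer: 8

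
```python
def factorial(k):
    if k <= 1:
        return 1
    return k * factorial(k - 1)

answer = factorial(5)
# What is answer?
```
Call trace:
factorial(k=5)
  factorial(k=4)
    factorial(k=3)
      factorial(k=2)
        factorial(k=1)
        -> return 1
      -> return 2
    -> return 6
  -> return 24
-> return 120

Final answer: 120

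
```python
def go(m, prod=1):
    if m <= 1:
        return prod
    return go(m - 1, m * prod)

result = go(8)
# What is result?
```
Call trace:
go(m=8, prod=1)
  go(m=7, prod=8)
    go(m=6, prod=56)
      go(m=5, prod=336)
        go(m=4, prod=1680)
          go(m=3, prod=6720)
            go(m=2, prod=20160)
              go(m=1, prod=40320)
              -> return 40320
            -> return 40320
          -> return 40320
        -> return 40320
      -> return 40320
    -> return 40320
  -> return 40320
-> return 40320

Final answer: 40320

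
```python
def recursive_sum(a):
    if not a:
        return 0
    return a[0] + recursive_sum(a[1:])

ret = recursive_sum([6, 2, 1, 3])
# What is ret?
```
Call trace:
recursive_sum(a=[6, 2, 1, 3])
  recursive_sum(a=[2, 1, 3])
    recursive_sum(a=[1, 3])
      recursive_sum(a=[3])
        recursive_sum(a=[])
        -> return 0
      -> return 3
    -> return 4
  -> return 6
-> return 12

Final answer: 12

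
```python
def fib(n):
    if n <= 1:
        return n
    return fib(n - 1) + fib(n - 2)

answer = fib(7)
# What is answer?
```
Call trace (a repeated sub-call is expanded the first time; later identical calls just restate its return value):
fib(n=7)
  fib(n=6)
    fib(n=5)
      fib(n=4)
        fib(n=3)
          fib(n=2)
            fib(n=1)
            -> return 1
            fib(n=0)
            -> return 0
          -> return 1
          fib(n=1)
          -> return 1
        -> return 2
        fib(n=2) -> return 1  (same call as traced above)
      -> return 3
      fib(n=3) -> return 2  (same call as traced above)
    -> return 5
    fib(n=4) -> return 3  (same call as traced above)
  -> return 8
  fib(n=5) -> return 5  (same call as traced above)
-> return 13

Final answer: 13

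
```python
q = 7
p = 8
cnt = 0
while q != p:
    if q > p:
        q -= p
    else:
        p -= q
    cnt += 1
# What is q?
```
Trace:
  q=7
  q=7, p=8
  q=7, p=8, cnt=0
  q=7, p=1, cnt=1
  q=6, p=1, cnt=2
  q=5, p=1, cnt=3
  q=4, p=1, cnt=4
  q=3, p=1, cnt=5
  q=2, p=1, cnt=6
  q=1, p=1, cnt=7

Final answer: 1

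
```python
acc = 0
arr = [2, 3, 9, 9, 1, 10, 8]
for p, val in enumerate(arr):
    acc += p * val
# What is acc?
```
Trace:
  acc=0
  acc=0, p=0, val=2
  acc=3, p=1, val=3
  acc=21, p=2, val=9
  acc=48, p=3, val=9
  acc=52, p=4, val=1
  acc=102, p=5, val=10
  acc=150, p=6, val=8

Final answer: 150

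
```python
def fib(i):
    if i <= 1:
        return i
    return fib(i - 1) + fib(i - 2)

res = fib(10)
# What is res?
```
Call trace (a repeated sub-call is expanded the first time; later identical calls just restate its return value):
fib(i=10)
  fib(i=9)
    fib(i=8)
      fib(i=7)
        fib(i=6)
          fib(i=5)
            fib(i=4)
              fib(i=3)
                fib(i=2)
                  fib(i=1)
                  -> return 1
                  fib(i=0)
                  -> return 0
                -> return 1
                fib(i=1)
                -> return 1
              -> return 2
              fib(i=2) -> return 1  (same call as traced above)
            -> return 3
            fib(i=3) -> return 2  (same call as traced above)
          -> return 5
          fib(i=4) -> return 3  (same call as traced above)
        -> return 8
        fib(i=5) -> return 5  (same call as traced above)
      -> return 13
      fib(i=6) -> return 8  (same call as traced above)
    -> return 21
    fib(i=7) -> return 13  (same call as traced above)
  -> return 34
  fib(i=8) -> return 21  (same call as traced above)
-> return 55

Final answer: 55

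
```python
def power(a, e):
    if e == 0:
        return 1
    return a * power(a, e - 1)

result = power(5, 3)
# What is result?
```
Call trace:
power(a=5, e=3)
  power(a=5, e=2)
    power(a=5, e=1)
      power(a=5, e=0)
      -> return 1
    -> return 5
  -> return 25
-> return 125

Final answer: 125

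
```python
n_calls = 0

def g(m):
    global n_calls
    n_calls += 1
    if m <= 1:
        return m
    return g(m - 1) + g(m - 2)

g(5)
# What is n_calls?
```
Call trace (a repeated sub-call is expanded the first time; later identical calls just restate its return value):
g(m=5)
  g(m=4)
    g(m=3)
      g(m=2)
        g(m=1)
        -> return 1
        g(m=0)
        -> return 0
      -> return 1
      g(m=1)
      -> return 1
    -> return 2
    g(m=2) -> return 1  (same call as traced above)
  -> return 3
  g(m=3) -> return 2  (same call as traced above)
-> return 5

n_calls is incremented once per call, so count the calls in each subtree. Let C(m) = number of calls made by g(m).
C(0) = C(1) = 1 (base case, no recursion); C(m) = 1 + C(m - 1) + C(m - 2) otherwise.
C(2) = 1 + C(1) + C(0) = 1 + 1 + 1 = 3
C(3) = 1 + C(2) + C(1) = 1 + 3 + 1 = 5
C(4) = 1 + C(3) + C(2) = 1 + 5 + 3 = 9
C(5) = 1 + C(4) + C(3) = 1 + 9 + 5 = 15
n_calls = C(5) = 15

Final answer: 15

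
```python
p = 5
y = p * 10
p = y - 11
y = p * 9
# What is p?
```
Trace:
  p=5
  p=5, y=50
  p=39, y=50
  p=39, y=351

Final answer: 39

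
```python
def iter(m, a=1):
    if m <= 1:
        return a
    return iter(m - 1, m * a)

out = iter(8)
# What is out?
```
Call trace:
iter(m=8, a=1)
  iter(m=7, a=8)
    iter(m=6, a=56)
      iter(m=5, a=336)
        iter(m=4, a=1680)
          iter(m=3, a=6720)
            iter(m=2, a=20160)
              iter(m=1, a=40320)
              -> return 40320
            -> return 40320
          -> return 40320
        -> return 40320
      -> return 40320
    -> return 40320
  -> return 40320
-> return 40320

Final answer: 40320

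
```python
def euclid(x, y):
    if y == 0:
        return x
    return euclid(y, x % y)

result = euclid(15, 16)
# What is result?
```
Call trace:
euclid(x=15, y=16)
  euclid(x=16, y=15)
    euclid(x=15, y=1)
      euclid(x=1, y=0)
      -> return 1
    -> return 1
  -> return 1
-> return 1

Final answer: 1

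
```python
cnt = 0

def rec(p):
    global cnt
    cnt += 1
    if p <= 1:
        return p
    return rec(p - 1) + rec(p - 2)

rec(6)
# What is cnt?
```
Call trace (a repeated sub-call is expanded the first time; later identical calls just restate its return value):
rec(p=6)
  rec(p=5)
    rec(p=4)
      rec(p=3)
        rec(p=2)
          rec(p=1)
          -> return 1
          rec(p=0)
          -> return 0
        -> return 1
        rec(p=1)
        -> return 1
      -> return 2
      rec(p=2) -> return 1  (same call as traced above)
    -> return 3
    rec(p=3) -> return 2  (same call as traced above)
  -> return 5
  rec(p=4) -> return 3  (same call as traced above)
-> return 8

cnt is incremented once per call, so count the calls in each subtree. Let C(p) = number of calls made by rec(p).
C(0) = C(1) = 1 (base case, no recursion); C(p) = 1 + C(p - 1) + C(p - 2) otherwise.
C(2) = 1 + C(1) + C(0) = 1 + 1 + 1 = 3
C(3) = 1 + C(2) + C(1) = 1 + 3 + 1 = 5
C(4) = 1 + C(3) + C(2) = 1 + 5 + 3 = 9
C(5) = 1 + C(4) + C(3) = 1 + 9 + 5 = 15
C(6) = 1 + C(5) + C(4) = 1 + 15 + 9 = 25
cnt = C(6) = 25

Final answer: 25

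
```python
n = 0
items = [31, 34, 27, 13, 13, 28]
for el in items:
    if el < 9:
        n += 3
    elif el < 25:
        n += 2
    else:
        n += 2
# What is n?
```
Trace:
  n=0
  n=2, el=31
  n=4, el=34
  n=6, el=27
  n=8, el=13
  n=10, el=13
  n=12, el=28

Final answer: 12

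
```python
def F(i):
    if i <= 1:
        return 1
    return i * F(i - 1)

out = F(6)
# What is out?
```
Call trace:
F(i=6)
  F(i=5)
    F(i=4)
      F(i=3)
        F(i=2)
          F(i=1)
          -> return 1
        -> return 2
      -> return 6
    -> return 24
  -> return 120
-> return 720

Final answer: 720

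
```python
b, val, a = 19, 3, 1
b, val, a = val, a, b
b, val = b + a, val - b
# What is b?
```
Trace:
  b=19, val=3, a=1
  b=3, val=1, a=19
  b=22, val=-2, a=19

Final answer: 22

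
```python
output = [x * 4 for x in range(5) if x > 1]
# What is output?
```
Trace:
  x=0
  x=1
  x=2
  x=3
  x=4
  output=[8, 12, 16]

Final answer: [8, 12, 16]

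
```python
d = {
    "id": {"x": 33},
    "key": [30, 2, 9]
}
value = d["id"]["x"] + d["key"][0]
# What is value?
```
Trace:
  d={'id': {'x': 33}, 'key': [30, 2, 9]}
  d={'id': {'x': 33}, 'key': [30, 2, 9]}, value=63

Final answer: 63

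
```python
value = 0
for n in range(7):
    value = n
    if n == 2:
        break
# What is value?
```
Trace:
  value=0
  value=0, n=0
  value=1, n=1
  value=2, n=2

Final answer: 2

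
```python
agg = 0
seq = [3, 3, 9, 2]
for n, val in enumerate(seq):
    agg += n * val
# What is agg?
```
Trace:
  agg=0
  agg=0, n=0, val=3
  agg=3, n=1, val=3
  agg=21, n=2, val=9
  agg=27, n=3, val=2

Final answer: 27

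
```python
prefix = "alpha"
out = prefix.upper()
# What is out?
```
Trace:
  prefix='alpha'
  prefix='alpha', out='ALPHA'

Final answer: 'ALPHA'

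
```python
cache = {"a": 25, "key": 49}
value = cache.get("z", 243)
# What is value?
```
Trace:
  cache={'a': 25, 'key': 49}
  cache={'a': 25, 'key': 49}, value=243

Final answer: 243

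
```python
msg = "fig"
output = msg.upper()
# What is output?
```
Trace:
  msg='fig'
  msg='fig', output='FIG'

Final answer: 'FIG'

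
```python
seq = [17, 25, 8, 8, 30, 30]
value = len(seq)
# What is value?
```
Trace:
  seq=[17, 25, 8, 8, 30, 30]
  seq=[17, 25, 8, 8, 30, 30], value=6

Final answer: 6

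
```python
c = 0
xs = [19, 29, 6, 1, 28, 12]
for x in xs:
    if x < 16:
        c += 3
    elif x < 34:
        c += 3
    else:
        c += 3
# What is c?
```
Trace:
  c=0
  c=3, x=19
  c=6, x=29
  c=9, x=6
  c=12, x=1
  c=15, x=28
  c=18, x=12

Final answer: 18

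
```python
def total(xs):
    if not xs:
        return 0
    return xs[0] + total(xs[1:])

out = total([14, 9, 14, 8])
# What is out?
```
Call trace:
total(xs=[14, 9, 14, 8])
  total(xs=[9, 14, 8])
    total(xs=[14, 8])
      total(xs=[8])
        total(xs=[])
        -> return 0
      -> return 8
    -> return 22
  -> return 31
-> return 45

Final answer: 45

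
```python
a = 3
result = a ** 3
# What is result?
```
Trace:
  a=3
  a=3, result=27

Final answer: 27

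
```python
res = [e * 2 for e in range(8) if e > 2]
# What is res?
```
Trace:
  e=0
  e=1
  e=2
  e=3
  e=4
  e=5
  e=6
  e=7
  res=[6, 8, 10, 12, 14]

Final answer: [6, 8, 10, 12, 14]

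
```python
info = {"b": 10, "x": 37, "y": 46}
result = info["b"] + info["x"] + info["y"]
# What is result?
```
Trace:
  info={'b': 10, 'x': 37, 'y': 46}
  info={'b': 10, 'x': 37, 'y': 46}, result=93

Final answer: 93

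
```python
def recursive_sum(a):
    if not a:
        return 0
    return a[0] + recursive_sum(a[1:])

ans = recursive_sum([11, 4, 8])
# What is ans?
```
Call trace:
recursive_sum(a=[11, 4, 8])
  recursive_sum(a=[4, 8])
    recursive_sum(a=[8])
      recursive_sum(a=[])
      -> return 0
    -> return 8
  -> return 12
-> return 23

Final answer: 23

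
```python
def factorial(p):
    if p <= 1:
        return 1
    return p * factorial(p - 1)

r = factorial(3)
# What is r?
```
Call trace:
factorial(p=3)
  factorial(p=2)
    factorial(p=1)
    -> return 1
  -> return 2
-> return 6

Final answer: 6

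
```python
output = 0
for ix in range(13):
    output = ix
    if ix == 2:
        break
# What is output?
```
Trace:
  output=0
  output=0, ix=0
  output=1, ix=1
  output=2, ix=2

Final answer: 2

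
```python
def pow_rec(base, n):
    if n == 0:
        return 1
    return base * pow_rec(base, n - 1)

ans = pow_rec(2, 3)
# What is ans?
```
Call trace:
pow_rec(base=2, n=3)
  pow_rec(base=2, n=2)
    pow_rec(base=2, n=1)
      pow_rec(base=2, n=0)
      -> return 1
    -> return 2
  -> return 4
-> return 8

Final answer: 8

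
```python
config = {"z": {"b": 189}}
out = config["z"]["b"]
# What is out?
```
Trace:
  config={'z': {'b': 189}}
  config={'z': {'b': 189}}, out=189

Final answer: 189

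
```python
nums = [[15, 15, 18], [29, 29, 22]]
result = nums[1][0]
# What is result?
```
Trace:
  nums=[[15, 15, 18], [29, 29, 22]]
  nums=[[15, 15, 18], [29, 29, 22]], result=29

Final answer: 29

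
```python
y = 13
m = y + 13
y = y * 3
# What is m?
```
Trace:
  y=13
  y=13, m=26
  y=39, m=26

Final answer: 26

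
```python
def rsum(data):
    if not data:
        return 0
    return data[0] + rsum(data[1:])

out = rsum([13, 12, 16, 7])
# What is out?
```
Call trace:
rsum(data=[13, 12, 16, 7])
  rsum(data=[12, 16, 7])
    rsum(data=[16, 7])
      rsum(data=[7])
        rsum(data=[])
        -> return 0
      -> return 7
    -> return 23
  -> return 35
-> return 48

Final answer: 48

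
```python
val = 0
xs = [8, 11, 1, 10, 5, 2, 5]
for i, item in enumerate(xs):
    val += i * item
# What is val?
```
Trace:
  val=0
  val=0, i=0, item=8
  val=11, i=1, item=11
  val=13, i=2, item=1
  val=43, i=3, item=10
  val=63, i=4, item=5
  val=73, i=5, item=2
  val=103, i=6, item=5

Final answer: 103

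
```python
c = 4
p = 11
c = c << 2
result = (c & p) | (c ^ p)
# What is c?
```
Trace:
  c=4
  c=4, p=11
  c=16, p=11
  c=16, p=11, result=27

Final answer: 16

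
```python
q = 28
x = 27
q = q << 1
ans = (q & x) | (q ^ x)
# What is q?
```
Trace:
  q=28
  q=28, x=27
  q=56, x=27
  q=56, x=27, ans=59

Final answer: 56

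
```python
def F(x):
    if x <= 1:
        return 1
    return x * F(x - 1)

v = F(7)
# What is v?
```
Call trace:
F(x=7)
  F(x=6)
    F(x=5)
      F(x=4)
        F(x=3)
          F(x=2)
            F(x=1)
            -> return 1
          -> return 2
        -> return 6
      -> return 24
    -> return 120
  -> return 720
-> return 5040

Final answer: 5040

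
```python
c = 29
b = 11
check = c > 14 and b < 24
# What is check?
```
Trace:
  c=29
  c=29, b=11
  c=29, b=11, check=True

Final answer: True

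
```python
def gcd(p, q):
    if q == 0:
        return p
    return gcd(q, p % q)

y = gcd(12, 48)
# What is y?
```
Call trace:
gcd(p=12, q=48)
  gcd(p=48, q=12)
    gcd(p=12, q=0)
    -> return 12
  -> return 12
-> return 12

Final answer: 12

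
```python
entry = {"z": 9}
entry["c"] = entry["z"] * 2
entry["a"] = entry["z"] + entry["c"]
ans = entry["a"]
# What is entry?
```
Trace:
  entry={'z': 9}
  entry={'z': 9, 'c': 18}
  entry={'z': 9, 'c': 18, 'a': 27}
  entry={'z': 9, 'c': 18, 'a': 27}, ans=27

Final answer: {'z': 9, 'c': 18, 'a': 27}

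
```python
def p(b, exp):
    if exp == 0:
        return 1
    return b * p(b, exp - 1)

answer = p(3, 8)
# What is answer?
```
Call trace:
p(b=3, exp=8)
  p(b=3, exp=7)
    p(b=3, exp=6)
      p(b=3, exp=5)
        p(b=3, exp=4)
          p(b=3, exp=3)
            p(b=3, exp=2)
              p(b=3, exp=1)
                p(b=3, exp=0)
                -> return 1
              -> return 3
            -> return 9
          -> return 27
        -> return 81
      -> return 243
    -> return 729
  -> return 2187
-> return 6561

Final answer: 6561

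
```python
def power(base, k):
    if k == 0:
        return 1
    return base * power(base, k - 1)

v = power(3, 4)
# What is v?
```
Call trace:
power(base=3, k=4)
  power(base=3, k=3)
    power(base=3, k=2)
      power(base=3, k=1)
        power(base=3, k=0)
        -> return 1
      -> return 3
    -> return 9
  -> return 27
-> return 81

Final answer: 81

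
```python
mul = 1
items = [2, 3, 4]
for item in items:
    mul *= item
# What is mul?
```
Trace:
  mul=1
  mul=2, item=2
  mul=6, item=3
  mul=24, item=4

Final answer: 24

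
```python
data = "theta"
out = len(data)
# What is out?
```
Trace:
  data='theta'
  data='theta', out=5

Final answer: 5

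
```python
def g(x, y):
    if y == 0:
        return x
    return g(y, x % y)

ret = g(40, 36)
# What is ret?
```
Call trace:
g(x=40, y=36)
  g(x=36, y=4)
    g(x=4, y=0)
    -> return 4
  -> return 4
-> return 4

Final answer: 4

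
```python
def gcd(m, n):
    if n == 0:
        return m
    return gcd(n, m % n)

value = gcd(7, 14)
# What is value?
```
Call trace:
gcd(m=7, n=14)
  gcd(m=14, n=7)
    gcd(m=7, n=0)
    -> return 7
  -> return 7
-> return 7

Final answer: 7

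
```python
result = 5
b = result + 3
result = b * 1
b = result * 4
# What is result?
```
Trace:
  result=5
  result=5, b=8
  result=8, b=8
  result=8, b=32

Final answer: 8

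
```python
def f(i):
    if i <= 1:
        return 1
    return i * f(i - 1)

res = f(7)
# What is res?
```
Call trace:
f(i=7)
  f(i=6)
    f(i=5)
      f(i=4)
        f(i=3)
          f(i=2)
            f(i=1)
            -> return 1
          -> return 2
        -> return 6
      -> return 24
    -> return 120
  -> return 720
-> return 5040

Final answer: 5040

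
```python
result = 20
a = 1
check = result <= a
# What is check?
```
Trace:
  result=20
  result=20, a=1
  result=20, a=1, check=False

Final answer: False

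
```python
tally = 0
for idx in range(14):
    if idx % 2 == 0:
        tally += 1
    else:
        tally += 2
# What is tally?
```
Trace:
  tally=0
  tally=1, idx=0
  tally=3, idx=1
  tally=4, idx=2
  tally=6, idx=3
  tally=7, idx=4
  tally=9, idx=5
  tally=10, idx=6
  tally=12, idx=7
  tally=13, idx=8
  tally=15, idx=9
  tally=16, idx=10
  tally=18, idx=11
  tally=19, idx=12
  tally=21, idx=13

Final answer: 21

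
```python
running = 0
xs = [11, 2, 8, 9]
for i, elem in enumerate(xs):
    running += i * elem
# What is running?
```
Trace:
  running=0
  running=0, i=0, elem=11
  running=2, i=1, elem=2
  running=18, i=2, elem=8
  running=45, i=3, elem=9

Final answer: 45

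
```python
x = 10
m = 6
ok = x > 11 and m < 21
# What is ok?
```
Trace:
  x=10
  x=10, m=6
  x=10, m=6, ok=False

Final answer: False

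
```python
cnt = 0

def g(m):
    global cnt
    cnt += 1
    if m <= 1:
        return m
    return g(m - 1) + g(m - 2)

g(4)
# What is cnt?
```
Call trace (a repeated sub-call is expanded the first time; later identical calls just restate its return value):
g(m=4)
  g(m=3)
    g(m=2)
      g(m=1)
      -> return 1
      g(m=0)
      -> return 0
    -> return 1
    g(m=1)
    -> return 1
  -> return 2
  g(m=2) -> return 1  (same call as traced above)
-> return 3

cnt is incremented once per call, so count the calls in each subtree. Let C(m) = number of calls made by g(m).
C(0) = C(1) = 1 (base case, no recursion); C(m) = 1 + C(m - 1) + C(m - 2) otherwise.
C(2) = 1 + C(1) + C(0) = 1 + 1 + 1 = 3
C(3) = 1 + C(2) + C(1) = 1 + 3 + 1 = 5
C(4) = 1 + C(3) + C(2) = 1 + 5 + 3 = 9
cnt = C(4) = 9

Final answer: 9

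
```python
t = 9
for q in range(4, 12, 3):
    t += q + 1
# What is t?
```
Trace:
  t=9
  t=14, q=4
  t=22, q=7
  t=33, q=10

Final answer: 33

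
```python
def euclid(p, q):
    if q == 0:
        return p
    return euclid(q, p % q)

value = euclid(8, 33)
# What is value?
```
Call trace:
euclid(p=8, q=33)
  euclid(p=33, q=8)
    euclid(p=8, q=1)
      euclid(p=1, q=0)
      -> return 1
    -> return 1
  -> return 1
-> return 1

Final answer: 1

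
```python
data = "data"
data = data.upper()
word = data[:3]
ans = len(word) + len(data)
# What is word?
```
Trace:
  data='data'
  data='DATA'
  data='DATA', word='DAT'
  data='DATA', word='DAT', ans=7

Final answer: 'DAT'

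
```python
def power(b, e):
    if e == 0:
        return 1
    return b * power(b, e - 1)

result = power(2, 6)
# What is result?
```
Call trace:
power(b=2, e=6)
  power(b=2, e=5)
    power(b=2, e=4)
      power(b=2, e=3)
        power(b=2, e=2)
          power(b=2, e=1)
            power(b=2, e=0)
            -> return 1
          -> return 2
        -> return 4
      -> return 8
    -> return 16
  -> return 32
-> return 64

Final answer: 64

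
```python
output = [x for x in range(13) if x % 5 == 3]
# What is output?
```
Trace:
  x=0
  x=1
  x=2
  x=3
  x=4
  x=5
  x=6
  x=7
  x=8
  x=9
  x=10
  x=11
  x=12
  output=[3, 8]

Final answer: [3, 8]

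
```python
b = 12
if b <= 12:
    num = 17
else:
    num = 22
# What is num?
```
Trace:
  b=12
  b=12, num=17

Final answer: 17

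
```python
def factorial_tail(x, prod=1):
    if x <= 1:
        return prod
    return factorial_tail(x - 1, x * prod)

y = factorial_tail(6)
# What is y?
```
Call trace:
factorial_tail(x=6, prod=1)
  factorial_tail(x=5, prod=6)
    factorial_tail(x=4, prod=30)
      factorial_tail(x=3, prod=120)
        factorial_tail(x=2, prod=360)
          factorial_tail(x=1, prod=720)
          -> return 720
        -> return 720
      -> return 720
    -> return 720
  -> return 720
-> return 720

Final answer: 720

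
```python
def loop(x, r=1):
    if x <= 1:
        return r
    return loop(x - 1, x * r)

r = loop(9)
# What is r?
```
Call trace:
loop(x=9, r=1)
  loop(x=8, r=9)
    loop(x=7, r=72)
      loop(x=6, r=504)
        loop(x=5, r=3024)
          loop(x=4, r=15120)
            loop(x=3, r=60480)
              loop(x=2, r=181440)
                loop(x=1, r=362880)
                -> return 362880
              -> return 362880
            -> return 362880
          -> return 362880
        -> return 362880
      -> return 362880
    -> return 362880
  -> return 362880
-> return 362880

Final answer: 362880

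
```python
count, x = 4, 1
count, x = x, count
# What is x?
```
Trace:
  count=4, x=1
  count=1, x=4

Final answer: 4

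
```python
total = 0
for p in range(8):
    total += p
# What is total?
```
Trace:
  total=0
  total=0, p=0
  total=1, p=1
  total=3, p=2
  total=6, p=3
  total=10, p=4
  total=15, p=5
  total=21, p=6
  total=28, p=7

Final answer: 28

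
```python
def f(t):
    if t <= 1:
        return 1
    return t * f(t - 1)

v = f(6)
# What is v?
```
Call trace:
f(t=6)
  f(t=5)
    f(t=4)
      f(t=3)
        f(t=2)
          f(t=1)
          -> return 1
        -> return 2
      -> return 6
    -> return 24
  -> return 120
-> return 720

Final answer: 720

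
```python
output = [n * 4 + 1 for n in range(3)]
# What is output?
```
Trace:
  n=0
  n=1
  n=2
  output=[1, 5, 9]

Final answer: [1, 5, 9]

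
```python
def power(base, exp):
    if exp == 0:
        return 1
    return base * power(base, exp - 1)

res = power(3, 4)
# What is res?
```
Call trace:
power(base=3, exp=4)
  power(base=3, exp=3)
    power(base=3, exp=2)
      power(base=3, exp=1)
        power(base=3, exp=0)
        -> return 1
      -> return 3
    -> return 9
  -> return 27
-> return 81

Final answer: 81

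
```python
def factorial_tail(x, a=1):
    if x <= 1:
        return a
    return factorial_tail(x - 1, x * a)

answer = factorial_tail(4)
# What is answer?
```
Call trace:
factorial_tail(x=4, a=1)
  factorial_tail(x=3, a=4)
    factorial_tail(x=2, a=12)
      factorial_tail(x=1, a=24)
      -> return 24
    -> return 24
  -> return 24
-> return 24

Final answer: 24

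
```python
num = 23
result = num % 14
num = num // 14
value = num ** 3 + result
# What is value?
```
Trace:
  num=23
  num=23, result=9
  num=1, result=9
  num=1, result=9, value=10

Final answer: 10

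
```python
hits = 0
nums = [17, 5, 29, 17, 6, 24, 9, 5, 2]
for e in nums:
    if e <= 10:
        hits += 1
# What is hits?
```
Trace:
  hits=0
  hits=0, e=17
  hits=1, e=5
  hits=1, e=29
  hits=1, e=17
  hits=2, e=6
  hits=2, e=24
  hits=3, e=9
  hits=4, e=5
  hits=5, e=2

Final answer: 5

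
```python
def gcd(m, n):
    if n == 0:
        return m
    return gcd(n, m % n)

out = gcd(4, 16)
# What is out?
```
Call trace:
gcd(m=4, n=16)
  gcd(m=16, n=4)
    gcd(m=4, n=0)
    -> return 4
  -> return 4
-> return 4

Final answer: 4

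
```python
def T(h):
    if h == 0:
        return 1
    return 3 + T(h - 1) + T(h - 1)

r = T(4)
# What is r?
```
Call trace (a repeated sub-call is expanded the first time; later identical calls just restate its return value):
T(h=4)
  T(h=3)
    T(h=2)
      T(h=1)
        T(h=0)
        -> return 1
        T(h=0)
        -> return 1
      -> return 5
      T(h=1) -> return 5  (same call as traced above)
    -> return 13
    T(h=2) -> return 13  (same call as traced above)
  -> return 29
  T(h=3) -> return 29  (same call as traced above)
-> return 61

Final answer: 61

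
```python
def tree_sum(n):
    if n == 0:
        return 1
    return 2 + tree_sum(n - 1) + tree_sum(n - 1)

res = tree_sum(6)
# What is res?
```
Call trace (a repeated sub-call is expanded the first time; later identical calls just restate its return value):
tree_sum(n=6)
  tree_sum(n=5)
    tree_sum(n=4)
      tree_sum(n=3)
        tree_sum(n=2)
          tree_sum(n=1)
            tree_sum(n=0)
            -> return 1
            tree_sum(n=0)
            -> return 1
          -> return 4
          tree_sum(n=1) -> return 4  (same call as traced above)
        -> return 10
        tree_sum(n=2) -> return 10  (same call as traced above)
      -> return 22
      tree_sum(n=3) -> return 22  (same call as traced above)
    -> return 46
    tree_sum(n=4) -> return 46  (same call as traced above)
  -> return 94
  tree_sum(n=5) -> return 94  (same call as traced above)
-> return 190

Final answer: 190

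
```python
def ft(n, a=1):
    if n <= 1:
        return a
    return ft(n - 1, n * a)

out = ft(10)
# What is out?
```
Call trace:
ft(n=10, a=1)
  ft(n=9, a=10)
    ft(n=8, a=90)
      ft(n=7, a=720)
        ft(n=6, a=5040)
          ft(n=5, a=30240)
            ft(n=4, a=151200)
              ft(n=3, a=604800)
                ft(n=2, a=1814400)
                  ft(n=1, a=3628800)
                  -> return 3628800
                -> return 3628800
              -> return 3628800
            -> return 3628800
          -> return 3628800
        -> return 3628800
      -> return 3628800
    -> return 3628800
  -> return 3628800
-> return 3628800

Final answer: 3628800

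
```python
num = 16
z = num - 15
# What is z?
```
Trace:
  num=16
  num=16, z=1

Final answer: 1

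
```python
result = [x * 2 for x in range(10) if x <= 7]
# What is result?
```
Trace:
  x=0
  x=1
  x=2
  x=3
  x=4
  x=5
  x=6
  x=7
  x=8
  x=9
  result=[0, 2, 4, 6, 8, 10, 12, 14]

Final answer: [0, 2, 4, 6, 8, 10, 12, 14]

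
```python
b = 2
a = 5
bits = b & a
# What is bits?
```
Trace:
  b=2
  b=2, a=5
  b=2, a=5, bits=0

Final answer: 0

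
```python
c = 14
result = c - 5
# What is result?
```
Trace:
  c=14
  c=14, result=9

Final answer: 9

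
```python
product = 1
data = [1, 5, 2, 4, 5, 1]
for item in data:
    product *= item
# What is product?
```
Trace:
  product=1
  product=1, item=1
  product=5, item=5
  product=10, item=2
  product=40, item=4
  product=200, item=5
  product=200, item=1

Final answer: 200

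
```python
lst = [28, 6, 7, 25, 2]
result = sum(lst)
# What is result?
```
Trace:
  lst=[28, 6, 7, 25, 2]
  lst=[28, 6, 7, 25, 2], result=68

Final answer: 68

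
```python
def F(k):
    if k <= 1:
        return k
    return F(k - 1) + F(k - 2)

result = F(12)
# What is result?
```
Call trace (a repeated sub-call is expanded the first time; later identical calls just restate its return value):
F(k=12)
  F(k=11)
    F(k=10)
      F(k=9)
        F(k=8)
          F(k=7)
            F(k=6)
              F(k=5)
                F(k=4)
                  F(k=3)
                    F(k=2)
                      F(k=1)
                      -> return 1
                      F(k=0)
                      -> return 0
                    -> return 1
                    F(k=1)
                    -> return 1
                  -> return 2
                  F(k=2) -> return 1  (same call as traced above)
                -> return 3
                F(k=3) -> return 2  (same call as traced above)
              -> return 5
              F(k=4) -> return 3  (same call as traced above)
            -> return 8
            F(k=5) -> return 5  (same call as traced above)
          -> return 13
          F(k=6) -> return 8  (same call as traced above)
        -> return 21
        F(k=7) -> return 13  (same call as traced above)
      -> return 34
      F(k=8) -> return 21  (same call as traced above)
    -> return 55
    F(k=9) -> return 34  (same call as traced above)
  -> return 89
  F(k=10) -> return 55  (same call as traced above)
-> return 144

Final answer: 144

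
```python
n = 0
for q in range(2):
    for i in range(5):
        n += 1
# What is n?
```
Trace:
  n=0
  n=1, q=0, i=0
  n=2, q=0, i=1
  n=3, q=0, i=2
  n=4, q=0, i=3
  n=5, q=0, i=4
  n=6, q=1, i=0
  n=7, q=1, i=1
  n=8, q=1, i=2
  n=9, q=1, i=3
  n=10, q=1, i=4

Final answer: 10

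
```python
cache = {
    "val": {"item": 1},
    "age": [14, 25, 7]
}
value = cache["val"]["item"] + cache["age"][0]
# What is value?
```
Trace:
  cache={'val': {'item': 1}, 'age': [14, 25, 7]}
  cache={'val': {'item': 1}, 'age': [14, 25, 7]}, value=15

Final answer: 15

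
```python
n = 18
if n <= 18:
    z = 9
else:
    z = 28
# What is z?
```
Trace:
  n=18
  n=18, z=9

Final answer: 9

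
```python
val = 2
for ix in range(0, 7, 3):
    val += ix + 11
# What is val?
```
Trace:
  val=2
  val=13, ix=0
  val=27, ix=3
  val=44, ix=6

Final answer: 44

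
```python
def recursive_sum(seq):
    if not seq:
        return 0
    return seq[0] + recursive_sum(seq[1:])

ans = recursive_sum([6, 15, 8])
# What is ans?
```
Call trace:
recursive_sum(seq=[6, 15, 8])
  recursive_sum(seq=[15, 8])
    recursive_sum(seq=[8])
      recursive_sum(seq=[])
      -> return 0
    -> return 8
  -> return 23
-> return 29

Final answer: 29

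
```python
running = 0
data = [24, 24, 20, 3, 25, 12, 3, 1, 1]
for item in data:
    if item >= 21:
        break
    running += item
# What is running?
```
Trace:
  running=0
  running=0, item=24

Final answer: 0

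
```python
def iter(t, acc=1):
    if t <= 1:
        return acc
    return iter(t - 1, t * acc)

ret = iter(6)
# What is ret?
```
Call trace:
iter(t=6, acc=1)
  iter(t=5, acc=6)
    iter(t=4, acc=30)
      iter(t=3, acc=120)
        iter(t=2, acc=360)
          iter(t=1, acc=720)
          -> return 720
        -> return 720
      -> return 720
    -> return 720
  -> return 720
-> return 720

Final answer: 720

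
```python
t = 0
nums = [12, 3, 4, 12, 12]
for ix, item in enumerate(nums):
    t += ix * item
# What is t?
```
Trace:
  t=0
  t=0, ix=0, item=12
  t=3, ix=1, item=3
  t=11, ix=2, item=4
  t=47, ix=3, item=12
  t=95, ix=4, item=12

Final answer: 95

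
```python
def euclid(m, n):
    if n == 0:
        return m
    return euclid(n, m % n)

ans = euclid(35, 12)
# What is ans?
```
Call trace:
euclid(m=35, n=12)
  euclid(m=12, n=11)
    euclid(m=11, n=1)
      euclid(m=1, n=0)
      -> return 1
    -> return 1
  -> return 1
-> return 1

Final answer: 1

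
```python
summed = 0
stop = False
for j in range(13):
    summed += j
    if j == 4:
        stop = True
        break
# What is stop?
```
Trace:
  summed=0
  summed=0, stop=False
  summed=0, stop=False, j=0
  summed=1, stop=False, j=1
  summed=3, stop=False, j=2
  summed=6, stop=False, j=3
  summed=10, stop=True, j=4

Final answer: True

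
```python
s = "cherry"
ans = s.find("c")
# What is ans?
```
Trace:
  s='cherry'
  s='cherry', ans=0

Final answer: 0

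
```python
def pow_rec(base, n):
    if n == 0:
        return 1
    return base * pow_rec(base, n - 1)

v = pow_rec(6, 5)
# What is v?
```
Call trace:
pow_rec(base=6, n=5)
  pow_rec(base=6, n=4)
    pow_rec(base=6, n=3)
      pow_rec(base=6, n=2)
        pow_rec(base=6, n=1)
          pow_rec(base=6, n=0)
          -> return 1
        -> return 6
      -> return 36
    -> return 216
  -> return 1296
-> return 7776

Final answer: 7776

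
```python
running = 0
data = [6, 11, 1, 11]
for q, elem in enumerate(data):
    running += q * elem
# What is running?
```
Trace:
  running=0
  running=0, q=0, elem=6
  running=11, q=1, elem=11
  running=13, q=2, elem=1
  running=46, q=3, elem=11

Final answer: 46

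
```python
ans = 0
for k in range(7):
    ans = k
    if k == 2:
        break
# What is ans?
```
Trace:
  ans=0
  ans=0, k=0
  ans=1, k=1
  ans=2, k=2

Final answer: 2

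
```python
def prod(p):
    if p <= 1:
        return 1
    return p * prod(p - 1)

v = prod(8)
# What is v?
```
Call trace:
prod(p=8)
  prod(p=7)
    prod(p=6)
      prod(p=5)
        prod(p=4)
          prod(p=3)
            prod(p=2)
              prod(p=1)
              -> return 1
            -> return 2
          -> return 6
        -> return 24
      -> return 120
    -> return 720
  -> return 5040
-> return 40320

Final answer: 40320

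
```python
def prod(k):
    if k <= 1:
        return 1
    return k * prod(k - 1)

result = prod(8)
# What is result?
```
Call trace:
prod(k=8)
  prod(k=7)
    prod(k=6)
      prod(k=5)
        prod(k=4)
          prod(k=3)
            prod(k=2)
              prod(k=1)
              -> return 1
            -> return 2
          -> return 6
        -> return 24
      -> return 120
    -> return 720
  -> return 5040
-> return 40320

Final answer: 40320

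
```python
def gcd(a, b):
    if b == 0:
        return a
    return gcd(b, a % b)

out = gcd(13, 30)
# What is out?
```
Call trace:
gcd(a=13, b=30)
  gcd(a=30, b=13)
    gcd(a=13, b=4)
      gcd(a=4, b=1)
        gcd(a=1, b=0)
        -> return 1
      -> return 1
    -> return 1
  -> return 1
-> return 1

Final answer: 1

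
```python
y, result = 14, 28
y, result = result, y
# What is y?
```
Trace:
  y=14, result=28
  y=28, result=14

Final answer: 28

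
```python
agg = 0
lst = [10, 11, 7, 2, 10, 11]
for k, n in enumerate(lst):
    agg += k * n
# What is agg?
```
Trace:
  agg=0
  agg=0, k=0, n=10
  agg=11, k=1, n=11
  agg=25, k=2, n=7
  agg=31, k=3, n=2
  agg=71, k=4, n=10
  agg=126, k=5, n=11

Final answer: 126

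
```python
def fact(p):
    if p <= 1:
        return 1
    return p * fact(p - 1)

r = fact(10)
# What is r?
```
Call trace:
fact(p=10)
  fact(p=9)
    fact(p=8)
      fact(p=7)
        fact(p=6)
          fact(p=5)
            fact(p=4)
              fact(p=3)
                fact(p=2)
                  fact(p=1)
                  -> return 1
                -> return 2
              -> return 6
            -> return 24
          -> return 120
        -> return 720
      -> return 5040
    -> return 40320
  -> return 362880
-> return 3628800

Final answer: 3628800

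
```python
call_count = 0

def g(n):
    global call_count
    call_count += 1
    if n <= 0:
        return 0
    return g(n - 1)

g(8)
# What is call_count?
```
Call trace:
g(n=8)
  g(n=7)
    g(n=6)
      g(n=5)
        g(n=4)
          g(n=3)
            g(n=2)
              g(n=1)
                g(n=0)
                -> return 0
              -> return 0
            -> return 0
          -> return 0
        -> return 0
      -> return 0
    -> return 0
  -> return 0
-> return 0

call_count is incremented once per call. g is entered once for each n = 8, 7, 6, 5, 4, 3, 2, 1, 0 (the n <= 0 call returns without recursing), i.e. 8 + 1 calls.
call_count = 9

Final answer: 9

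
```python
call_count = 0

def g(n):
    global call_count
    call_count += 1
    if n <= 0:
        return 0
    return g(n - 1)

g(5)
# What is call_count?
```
Call trace:
g(n=5)
  g(n=4)
    g(n=3)
      g(n=2)
        g(n=1)
          g(n=0)
          -> return 0
        -> return 0
      -> return 0
    -> return 0
  -> return 0
-> return 0

call_count is incremented once per call. g is entered once for each n = 5, 4, 3, 2, 1, 0 (the n <= 0 call returns without recursing), i.e. 5 + 1 calls.
call_count = 6

Final answer: 6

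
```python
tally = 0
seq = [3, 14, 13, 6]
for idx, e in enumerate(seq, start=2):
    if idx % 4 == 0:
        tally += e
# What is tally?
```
Trace:
  tally=0
  tally=0, idx=2, e=3
  tally=0, idx=3, e=14
  tally=13, idx=4, e=13
  tally=13, idx=5, e=6

Final answer: 13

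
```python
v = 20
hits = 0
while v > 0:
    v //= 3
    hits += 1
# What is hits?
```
Trace:
  v=20
  v=20, hits=0
  v=6, hits=1
  v=2, hits=2
  v=0, hits=3

Final answer: 3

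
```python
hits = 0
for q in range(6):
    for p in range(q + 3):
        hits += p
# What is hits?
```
Trace:
  hits=0
  hits=0, q=0, p=0
  hits=1, q=0, p=1
  hits=3, q=0, p=2
  hits=3, q=1, p=0
  hits=4, q=1, p=1
  hits=6, q=1, p=2
  hits=9, q=1, p=3
  hits=9, q=2, p=0
  hits=10, q=2, p=1
  hits=12, q=2, p=2
  hits=15, q=2, p=3
  hits=19, q=2, p=4
  hits=19, q=3, p=0
  hits=20, q=3, p=1
  hits=22, q=3, p=2
  hits=25, q=3, p=3
  hits=29, q=3, p=4
  hits=34, q=3, p=5
  hits=34, q=4, p=0
  hits=35, q=4, p=1
  hits=37, q=4, p=2
  hits=40, q=4, p=3
  hits=44, q=4, p=4
  hits=49, q=4, p=5
  hits=55, q=4, p=6
  hits=55, q=5, p=0
  hits=56, q=5, p=1
  hits=58, q=5, p=2
  hits=61, q=5, p=3
  hits=65, q=5, p=4
  hits=70, q=5, p=5
  hits=76, q=5, p=6
  hits=83, q=5, p=7

Final answer: 83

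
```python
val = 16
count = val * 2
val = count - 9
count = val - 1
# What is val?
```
Trace:
  val=16
  val=16, count=32
  val=23, count=32
  val=23, count=22

Final answer: 23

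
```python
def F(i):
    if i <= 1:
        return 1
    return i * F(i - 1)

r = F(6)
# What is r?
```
Call trace:
F(i=6)
  F(i=5)
    F(i=4)
      F(i=3)
        F(i=2)
          F(i=1)
          -> return 1
        -> return 2
      -> return 6
    -> return 24
  -> return 120
-> return 720

Final answer: 720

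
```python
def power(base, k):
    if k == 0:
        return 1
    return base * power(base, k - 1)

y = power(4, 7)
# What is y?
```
Call trace:
power(base=4, k=7)
  power(base=4, k=6)
    power(base=4, k=5)
      power(base=4, k=4)
        power(base=4, k=3)
          power(base=4, k=2)
            power(base=4, k=1)
              power(base=4, k=0)
              -> return 1
            -> return 4
          -> return 16
        -> return 64
      -> return 256
    -> return 1024
  -> return 4096
-> return 16384

Final answer: 16384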